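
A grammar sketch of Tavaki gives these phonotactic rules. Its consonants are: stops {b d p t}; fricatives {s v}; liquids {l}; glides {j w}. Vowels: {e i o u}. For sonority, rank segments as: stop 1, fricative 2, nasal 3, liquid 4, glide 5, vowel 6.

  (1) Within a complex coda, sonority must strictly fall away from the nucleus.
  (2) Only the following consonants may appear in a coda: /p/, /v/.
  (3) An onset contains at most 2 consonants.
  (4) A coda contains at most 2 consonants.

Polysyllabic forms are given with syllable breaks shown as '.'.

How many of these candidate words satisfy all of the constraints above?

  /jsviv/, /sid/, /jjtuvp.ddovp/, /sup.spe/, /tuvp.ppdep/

/jsviv/ — violates constraint 3: syllable 1 onset /jsv/ has 3 consonants (> 2) → illicit
/sid/ — violates constraint 2: syllable 1 coda contains /d/, which is not a licensed coda consonant → illicit
/jjtuvp.ddovp/ — violates constraint 3: syllable 1 onset /jjt/ has 3 consonants (> 2) → illicit
/sup.spe/ — σ1 onset /s/, coda /p/ ok; σ2 onset /sp/ (2C), coda /∅/ ok → licit
/tuvp.ppdep/ — violates constraint 3: syllable 2 onset /ppd/ has 3 consonants (> 2) → illicit
Licit: /sup.spe/ → 1.

1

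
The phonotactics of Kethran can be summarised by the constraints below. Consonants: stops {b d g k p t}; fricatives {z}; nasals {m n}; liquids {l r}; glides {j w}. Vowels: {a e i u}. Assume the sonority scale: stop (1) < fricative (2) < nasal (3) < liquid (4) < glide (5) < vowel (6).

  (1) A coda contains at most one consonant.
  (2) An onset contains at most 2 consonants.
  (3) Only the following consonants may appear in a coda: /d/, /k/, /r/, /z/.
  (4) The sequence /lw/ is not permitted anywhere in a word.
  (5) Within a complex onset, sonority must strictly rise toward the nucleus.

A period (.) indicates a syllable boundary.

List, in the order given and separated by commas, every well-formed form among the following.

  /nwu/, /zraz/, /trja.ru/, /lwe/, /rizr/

/nwu/, /zraz/

/nwu/ — σ1 onset /nw/ (3→5 rises), coda /∅/ ok → well-formed
/zraz/ — σ1 onset /zr/ (2→4 rises), coda /z/ ok → well-formed
/trja.ru/ — violates constraint 2: syllable 1 onset /trj/ has 3 consonants (> 2) → ill-formed
/lwe/ — violates constraint 4: contains banned sequence /lw/ → ill-formed
/rizr/ — violates constraint 1: syllable 1 coda /zr/ has 2 consonants (> 1) → ill-formed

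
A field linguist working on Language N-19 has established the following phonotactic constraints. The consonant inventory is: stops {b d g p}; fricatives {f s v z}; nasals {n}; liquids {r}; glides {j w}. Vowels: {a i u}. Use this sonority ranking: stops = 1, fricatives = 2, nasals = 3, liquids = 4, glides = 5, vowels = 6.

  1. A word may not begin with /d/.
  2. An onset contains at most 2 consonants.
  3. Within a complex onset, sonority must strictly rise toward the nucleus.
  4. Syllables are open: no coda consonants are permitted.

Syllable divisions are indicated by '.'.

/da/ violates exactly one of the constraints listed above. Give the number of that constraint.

/da/: word begins with /d/.
This is a violation of constraint 1: "A word may not begin with /d/."
The remaining constraints (2, 3, 4) are satisfied.

1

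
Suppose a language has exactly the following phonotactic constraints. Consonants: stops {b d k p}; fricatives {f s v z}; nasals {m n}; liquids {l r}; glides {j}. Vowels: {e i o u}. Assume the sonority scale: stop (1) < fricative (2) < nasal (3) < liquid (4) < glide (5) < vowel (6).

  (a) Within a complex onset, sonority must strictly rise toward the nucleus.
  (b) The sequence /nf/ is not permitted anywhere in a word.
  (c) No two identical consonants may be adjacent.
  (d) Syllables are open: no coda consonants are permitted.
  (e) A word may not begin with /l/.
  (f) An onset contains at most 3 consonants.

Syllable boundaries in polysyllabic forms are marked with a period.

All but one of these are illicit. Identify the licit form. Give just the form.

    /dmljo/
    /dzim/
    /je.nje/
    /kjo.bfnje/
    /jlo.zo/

/dmljo/ — violates constraint (f): syllable 1 onset /dmlj/ has 4 consonants (> 3) → illicit
/dzim/ — violates constraint (d): syllable 1 coda /m/ has 1 consonant (> 0) → illicit
/je.nje/ — σ1 onset /j/, coda /∅/ ok; σ2 onset /nj/ (3→5 rises), coda /∅/ ok → licit
/kjo.bfnje/ — violates constraint (f): syllable 2 onset /bfnj/ has 4 consonants (> 3) → illicit
/jlo.zo/ — violates constraint (a): syllable 1 onset /jl/: /j/ (glide, 5) → /l/ (liquid, 4) does not rise → illicit

/je.nje/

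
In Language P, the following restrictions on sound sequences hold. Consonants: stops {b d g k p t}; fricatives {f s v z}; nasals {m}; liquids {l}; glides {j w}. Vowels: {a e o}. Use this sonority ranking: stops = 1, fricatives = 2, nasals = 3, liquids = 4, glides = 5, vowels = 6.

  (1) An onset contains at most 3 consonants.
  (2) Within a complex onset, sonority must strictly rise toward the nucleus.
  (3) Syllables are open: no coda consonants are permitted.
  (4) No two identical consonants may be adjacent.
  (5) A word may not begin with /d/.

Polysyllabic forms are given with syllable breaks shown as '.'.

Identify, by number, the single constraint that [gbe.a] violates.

2

[gbe.a]: syllable 1 onset /gb/: /g/ (stop, 1) → /b/ (stop, 1) does not rise.
This is a violation of constraint 2: "Within a complex onset, sonority must strictly rise toward the nucleus."
The remaining constraints (1, 3, 4, 5) are satisfied.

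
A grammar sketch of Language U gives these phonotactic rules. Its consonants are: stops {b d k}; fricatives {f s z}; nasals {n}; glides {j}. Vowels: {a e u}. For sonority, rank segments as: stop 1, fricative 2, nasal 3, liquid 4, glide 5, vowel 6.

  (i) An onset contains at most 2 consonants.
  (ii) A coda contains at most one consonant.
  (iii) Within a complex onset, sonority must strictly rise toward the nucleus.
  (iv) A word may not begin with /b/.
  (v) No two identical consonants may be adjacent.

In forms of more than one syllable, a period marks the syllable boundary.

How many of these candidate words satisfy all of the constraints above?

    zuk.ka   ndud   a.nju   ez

zuk.ka — violates constraint (v): adjacent identical consonants /kk/ → ill-formed
ndud — violates constraint (iii): syllable 1 onset /nd/: /n/ (nasal, 3) → /d/ (stop, 1) does not rise → ill-formed
a.nju — σ1 onset /∅/, coda /∅/ ok; σ2 onset /nj/ (3→5 rises), coda /∅/ ok → well-formed
ez — σ1 onset /∅/, coda /z/ ok → well-formed
Well-formed: a.nju, ez → 2.

2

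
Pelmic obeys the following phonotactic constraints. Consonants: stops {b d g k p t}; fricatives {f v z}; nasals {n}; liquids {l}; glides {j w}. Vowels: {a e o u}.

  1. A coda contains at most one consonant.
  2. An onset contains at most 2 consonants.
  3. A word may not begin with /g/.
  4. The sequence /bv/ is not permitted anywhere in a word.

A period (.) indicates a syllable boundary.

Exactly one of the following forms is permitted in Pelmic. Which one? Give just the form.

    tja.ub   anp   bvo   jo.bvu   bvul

tja.ub

tja.ub — σ1 onset /tj/ (2C), coda /∅/ ok; σ2 onset /∅/, coda /b/ ok → permitted
anp — violates constraint 1: syllable 1 coda /np/ has 2 consonants (> 1) → not permitted
bvo — violates constraint 4: contains banned sequence /bv/ → not permitted
jo.bvu — violates constraint 4: contains banned sequence /bv/ → not permitted
bvul — violates constraint 4: contains banned sequence /bv/ → not permitted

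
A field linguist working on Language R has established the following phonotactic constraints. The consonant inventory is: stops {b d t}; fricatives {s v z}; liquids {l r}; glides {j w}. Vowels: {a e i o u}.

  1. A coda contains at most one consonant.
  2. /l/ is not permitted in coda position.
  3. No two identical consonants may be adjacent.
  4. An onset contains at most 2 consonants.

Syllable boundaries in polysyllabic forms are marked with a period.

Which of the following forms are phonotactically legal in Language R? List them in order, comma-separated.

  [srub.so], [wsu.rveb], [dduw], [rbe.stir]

[srub.so] — σ1 onset /sr/ (2C), coda /b/ ok; σ2 onset /s/, coda /∅/ ok → phonotactically legal
[wsu.rveb] — σ1 onset /ws/ (2C), coda /∅/ ok; σ2 onset /rv/ (2C), coda /b/ ok → phonotactically legal
[dduw] — violates constraint 3: adjacent identical consonants /dd/ → phonotactically illegal
[rbe.stir] — σ1 onset /rb/ (2C), coda /∅/ ok; σ2 onset /st/ (2C), coda /r/ ok → phonotactically legal

[srub.so], [wsu.rveb], [rbe.stir]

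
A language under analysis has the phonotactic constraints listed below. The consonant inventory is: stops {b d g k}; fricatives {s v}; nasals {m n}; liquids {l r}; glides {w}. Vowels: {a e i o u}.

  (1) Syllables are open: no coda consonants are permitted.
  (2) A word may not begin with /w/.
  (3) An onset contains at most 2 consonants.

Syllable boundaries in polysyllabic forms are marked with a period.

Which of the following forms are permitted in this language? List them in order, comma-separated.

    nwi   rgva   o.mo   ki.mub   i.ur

nwi, o.mo

nwi — σ1 onset /nw/ (2C), coda /∅/ ok → permitted
rgva — violates constraint 3: syllable 1 onset /rgv/ has 3 consonants (> 2) → not permitted
o.mo — σ1 onset /∅/, coda /∅/ ok; σ2 onset /m/, coda /∅/ ok → permitted
ki.mub — violates constraint 1: syllable 2 coda /b/ has 1 consonant (> 0) → not permitted
i.ur — violates constraint 1: syllable 2 coda /r/ has 1 consonant (> 0) → not permitted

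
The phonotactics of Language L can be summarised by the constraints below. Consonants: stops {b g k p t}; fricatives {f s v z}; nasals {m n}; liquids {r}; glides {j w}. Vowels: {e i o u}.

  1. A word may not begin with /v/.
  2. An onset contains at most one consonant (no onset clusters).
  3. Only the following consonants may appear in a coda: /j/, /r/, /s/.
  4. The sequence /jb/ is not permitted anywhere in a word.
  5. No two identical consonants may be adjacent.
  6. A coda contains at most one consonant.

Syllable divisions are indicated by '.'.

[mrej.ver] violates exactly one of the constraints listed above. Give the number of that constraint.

2

[mrej.ver]: syllable 1 onset /mr/ has 2 consonants (> 1).
This is a violation of constraint 2: "An onset contains at most one consonant (no onset clusters)."
The remaining constraints (1, 3, 4, 5, 6) are satisfied.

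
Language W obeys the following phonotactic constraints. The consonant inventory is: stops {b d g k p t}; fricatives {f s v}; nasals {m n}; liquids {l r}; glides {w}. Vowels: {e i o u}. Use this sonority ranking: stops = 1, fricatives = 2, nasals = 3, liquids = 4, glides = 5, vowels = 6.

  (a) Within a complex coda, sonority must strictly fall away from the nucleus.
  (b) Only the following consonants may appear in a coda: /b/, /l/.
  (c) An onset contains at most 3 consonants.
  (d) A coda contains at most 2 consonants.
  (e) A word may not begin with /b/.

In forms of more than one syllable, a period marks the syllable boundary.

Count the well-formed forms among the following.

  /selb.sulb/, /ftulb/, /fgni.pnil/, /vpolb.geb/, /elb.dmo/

/selb.sulb/ — σ1 onset /s/, coda /lb/ (4→1 falls) ok; σ2 onset /s/, coda /lb/ (4→1 falls) ok → well-formed
/ftulb/ — σ1 onset /ft/ (2C), coda /lb/ (4→1 falls) ok → well-formed
/fgni.pnil/ — σ1 onset /fgn/ (3C), coda /∅/ ok; σ2 onset /pn/ (2C), coda /l/ ok → well-formed
/vpolb.geb/ — σ1 onset /vp/ (2C), coda /lb/ (4→1 falls) ok; σ2 onset /g/, coda /b/ ok → well-formed
/elb.dmo/ — σ1 onset /∅/, coda /lb/ (4→1 falls) ok; σ2 onset /dm/ (2C), coda /∅/ ok → well-formed
Well-formed: /selb.sulb/, /ftulb/, /fgni.pnil/, /vpolb.geb/, /elb.dmo/ → 5.

5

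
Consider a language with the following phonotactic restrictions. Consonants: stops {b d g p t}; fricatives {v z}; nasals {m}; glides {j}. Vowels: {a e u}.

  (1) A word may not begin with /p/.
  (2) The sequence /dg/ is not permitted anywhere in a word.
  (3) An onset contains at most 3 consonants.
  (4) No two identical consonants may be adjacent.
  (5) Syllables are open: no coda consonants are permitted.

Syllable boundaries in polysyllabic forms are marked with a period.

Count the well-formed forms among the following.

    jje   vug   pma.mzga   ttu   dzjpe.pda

0

jje — violates constraint 4: adjacent identical consonants /jj/ → ill-formed
vug — violates constraint 5: syllable 1 coda /g/ has 1 consonant (> 0) → ill-formed
pma.mzga — violates constraint 1: word begins with /p/ → ill-formed
ttu — violates constraint 4: adjacent identical consonants /tt/ → ill-formed
dzjpe.pda — violates constraint 3: syllable 1 onset /dzjp/ has 4 consonants (> 3) → ill-formed
No form is well-formed → 0.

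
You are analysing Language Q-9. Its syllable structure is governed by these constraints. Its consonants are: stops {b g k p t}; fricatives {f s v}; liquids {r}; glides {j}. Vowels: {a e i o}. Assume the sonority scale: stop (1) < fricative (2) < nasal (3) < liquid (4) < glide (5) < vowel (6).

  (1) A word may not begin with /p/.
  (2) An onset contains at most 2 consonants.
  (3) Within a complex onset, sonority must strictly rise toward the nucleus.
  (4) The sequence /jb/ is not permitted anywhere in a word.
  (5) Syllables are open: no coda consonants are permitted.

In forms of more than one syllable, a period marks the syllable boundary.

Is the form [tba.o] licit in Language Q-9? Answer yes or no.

no

[tba.o] — violates constraint 3: syllable 1 onset /tb/: /t/ (stop, 1) → /b/ (stop, 1) does not rise → illicit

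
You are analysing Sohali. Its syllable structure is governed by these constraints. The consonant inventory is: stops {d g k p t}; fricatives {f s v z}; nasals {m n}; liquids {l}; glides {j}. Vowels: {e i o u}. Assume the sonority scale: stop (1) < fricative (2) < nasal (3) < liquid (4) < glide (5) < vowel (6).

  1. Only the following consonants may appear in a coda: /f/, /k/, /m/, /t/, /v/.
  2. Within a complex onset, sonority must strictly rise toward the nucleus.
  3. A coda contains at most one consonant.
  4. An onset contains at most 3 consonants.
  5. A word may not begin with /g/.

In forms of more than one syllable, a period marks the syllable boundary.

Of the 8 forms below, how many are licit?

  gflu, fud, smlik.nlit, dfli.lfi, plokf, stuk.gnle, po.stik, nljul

1

gflu — violates constraint 5: word begins with /g/ → illicit
fud — violates constraint 1: syllable 1 coda contains /d/, which is not a licensed coda consonant → illicit
smlik.nlit — σ1 onset /sml/ (2→3→4 rises), coda /k/ ok; σ2 onset /nl/ (3→4 rises), coda /t/ ok → licit
dfli.lfi — violates constraint 2: syllable 2 onset /lf/: /l/ (liquid, 4) → /f/ (fricative, 2) does not rise → illicit
plokf — violates constraint 3: syllable 1 coda /kf/ has 2 consonants (> 1) → illicit
stuk.gnle — violates constraint 2: syllable 1 onset /st/: /s/ (fricative, 2) → /t/ (stop, 1) does not rise → illicit
po.stik — violates constraint 2: syllable 2 onset /st/: /s/ (fricative, 2) → /t/ (stop, 1) does not rise → illicit
nljul — violates constraint 1: syllable 1 coda contains /l/, which is not a licensed coda consonant → illicit
Licit: smlik.nlit → 1.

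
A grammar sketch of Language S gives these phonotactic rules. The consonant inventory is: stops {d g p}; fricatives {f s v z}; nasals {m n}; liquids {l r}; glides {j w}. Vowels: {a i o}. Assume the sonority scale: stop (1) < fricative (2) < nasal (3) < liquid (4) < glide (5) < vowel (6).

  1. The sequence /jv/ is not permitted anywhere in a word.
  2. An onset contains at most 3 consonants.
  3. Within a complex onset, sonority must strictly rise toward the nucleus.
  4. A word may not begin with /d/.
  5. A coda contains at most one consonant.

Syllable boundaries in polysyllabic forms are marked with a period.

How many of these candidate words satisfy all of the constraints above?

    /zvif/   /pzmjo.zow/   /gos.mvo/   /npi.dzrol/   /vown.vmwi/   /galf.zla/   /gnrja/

/zvif/ — violates constraint 3: syllable 1 onset /zv/: /z/ (fricative, 2) → /v/ (fricative, 2) does not rise → phonotactically illegal
/pzmjo.zow/ — violates constraint 2: syllable 1 onset /pzmj/ has 4 consonants (> 3) → phonotactically illegal
/gos.mvo/ — violates constraint 3: syllable 2 onset /mv/: /m/ (nasal, 3) → /v/ (fricative, 2) does not rise → phonotactically illegal
/npi.dzrol/ — violates constraint 3: syllable 1 onset /np/: /n/ (nasal, 3) → /p/ (stop, 1) does not rise → phonotactically illegal
/vown.vmwi/ — violates constraint 5: syllable 1 coda /wn/ has 2 consonants (> 1) → phonotactically illegal
/galf.zla/ — violates constraint 5: syllable 1 coda /lf/ has 2 consonants (> 1) → phonotactically illegal
/gnrja/ — violates constraint 2: syllable 1 onset /gnrj/ has 4 consonants (> 3) → phonotactically illegal
No form is phonotactically legal → 0.

0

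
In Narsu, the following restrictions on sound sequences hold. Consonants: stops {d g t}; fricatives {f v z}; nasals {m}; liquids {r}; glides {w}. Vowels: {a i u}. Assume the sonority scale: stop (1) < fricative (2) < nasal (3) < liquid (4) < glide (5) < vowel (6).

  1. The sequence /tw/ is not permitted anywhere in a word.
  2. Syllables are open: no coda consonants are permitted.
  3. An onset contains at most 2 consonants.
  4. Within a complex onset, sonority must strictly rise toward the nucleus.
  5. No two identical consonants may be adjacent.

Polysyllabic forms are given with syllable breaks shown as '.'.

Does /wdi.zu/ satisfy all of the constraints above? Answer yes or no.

no

/wdi.zu/ — violates constraint 4: syllable 1 onset /wd/: /w/ (glide, 5) → /d/ (stop, 1) does not rise → ill-formed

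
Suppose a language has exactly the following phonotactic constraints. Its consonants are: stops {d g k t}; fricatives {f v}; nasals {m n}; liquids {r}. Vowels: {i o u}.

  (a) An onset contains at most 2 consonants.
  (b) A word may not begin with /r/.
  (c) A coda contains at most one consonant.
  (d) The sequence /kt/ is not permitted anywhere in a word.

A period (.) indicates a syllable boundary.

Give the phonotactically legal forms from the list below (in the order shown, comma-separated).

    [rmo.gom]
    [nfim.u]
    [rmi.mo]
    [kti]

[nfim.u]

[rmo.gom] — violates constraint (b): word begins with /r/ → phonotactically illegal
[nfim.u] — σ1 onset /nf/ (2C), coda /m/ ok; σ2 onset /∅/, coda /∅/ ok → phonotactically legal
[rmi.mo] — violates constraint (b): word begins with /r/ → phonotactically illegal
[kti] — violates constraint (d): contains banned sequence /kt/ → phonotactically illegal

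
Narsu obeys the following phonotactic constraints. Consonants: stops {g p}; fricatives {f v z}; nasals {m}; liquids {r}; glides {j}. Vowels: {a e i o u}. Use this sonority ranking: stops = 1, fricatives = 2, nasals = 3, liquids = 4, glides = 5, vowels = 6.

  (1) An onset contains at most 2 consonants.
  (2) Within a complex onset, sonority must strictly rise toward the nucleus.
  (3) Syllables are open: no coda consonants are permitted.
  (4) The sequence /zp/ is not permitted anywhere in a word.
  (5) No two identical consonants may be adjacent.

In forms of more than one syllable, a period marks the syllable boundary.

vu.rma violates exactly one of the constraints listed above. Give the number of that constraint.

2

vu.rma: syllable 2 onset /rm/: /r/ (liquid, 4) → /m/ (nasal, 3) does not rise.
This is a violation of constraint 2: "Within a complex onset, sonority must strictly rise toward the nucleus."
The remaining constraints (1, 3, 4, 5) are satisfied.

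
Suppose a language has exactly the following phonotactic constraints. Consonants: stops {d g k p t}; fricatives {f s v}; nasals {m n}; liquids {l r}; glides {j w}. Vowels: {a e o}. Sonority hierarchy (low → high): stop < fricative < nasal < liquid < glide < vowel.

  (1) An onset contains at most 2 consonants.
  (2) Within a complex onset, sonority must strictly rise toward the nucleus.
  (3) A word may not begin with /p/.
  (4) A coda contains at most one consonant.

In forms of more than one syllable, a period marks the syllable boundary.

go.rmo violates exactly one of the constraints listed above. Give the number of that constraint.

go.rmo: syllable 2 onset /rm/: /r/ (liquid, 4) → /m/ (nasal, 3) does not rise.
This is a violation of constraint 2: "Within a complex onset, sonority must strictly rise toward the nucleus."
The remaining constraints (1, 3, 4) are satisfied.

2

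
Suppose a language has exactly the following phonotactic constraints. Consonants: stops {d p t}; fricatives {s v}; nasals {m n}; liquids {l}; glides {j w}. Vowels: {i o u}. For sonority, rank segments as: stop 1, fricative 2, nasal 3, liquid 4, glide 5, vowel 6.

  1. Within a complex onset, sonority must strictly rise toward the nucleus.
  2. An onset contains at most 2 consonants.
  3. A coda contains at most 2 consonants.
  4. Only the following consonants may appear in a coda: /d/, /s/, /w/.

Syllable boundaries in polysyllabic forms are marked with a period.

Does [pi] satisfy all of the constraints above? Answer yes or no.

yes

[pi] — σ1 onset /p/, coda /∅/ ok → well-formed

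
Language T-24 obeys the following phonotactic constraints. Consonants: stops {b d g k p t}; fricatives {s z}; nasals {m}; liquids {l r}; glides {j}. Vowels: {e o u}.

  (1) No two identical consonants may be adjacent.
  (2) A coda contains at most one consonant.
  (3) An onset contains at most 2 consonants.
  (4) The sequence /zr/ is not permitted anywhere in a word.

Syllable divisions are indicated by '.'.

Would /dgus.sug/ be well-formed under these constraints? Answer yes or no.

/dgus.sug/ — violates constraint 1: adjacent identical consonants /ss/ → ill-formed

no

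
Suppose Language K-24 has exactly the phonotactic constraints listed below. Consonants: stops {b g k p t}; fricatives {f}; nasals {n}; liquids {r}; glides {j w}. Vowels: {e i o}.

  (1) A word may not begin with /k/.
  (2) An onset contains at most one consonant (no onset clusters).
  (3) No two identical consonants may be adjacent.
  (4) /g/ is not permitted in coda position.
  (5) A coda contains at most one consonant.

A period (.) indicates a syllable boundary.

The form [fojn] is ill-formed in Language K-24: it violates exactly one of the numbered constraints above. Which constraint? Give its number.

[fojn]: syllable 1 coda /jn/ has 2 consonants (> 1).
This is a violation of constraint 5: "A coda contains at most one consonant."
The remaining constraints (1, 2, 3, 4) are satisfied.

5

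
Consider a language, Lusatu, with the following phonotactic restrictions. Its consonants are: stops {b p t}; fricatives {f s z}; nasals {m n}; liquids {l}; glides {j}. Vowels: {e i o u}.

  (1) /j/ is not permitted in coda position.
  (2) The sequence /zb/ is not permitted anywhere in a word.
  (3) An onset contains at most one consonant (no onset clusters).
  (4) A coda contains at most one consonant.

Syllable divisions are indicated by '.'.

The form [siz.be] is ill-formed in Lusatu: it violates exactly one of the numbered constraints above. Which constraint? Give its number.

2

[siz.be]: contains banned sequence /zb/.
This is a violation of constraint 2: "The sequence /zb/ is not permitted anywhere in a word."
The remaining constraints (1, 3, 4) are satisfied.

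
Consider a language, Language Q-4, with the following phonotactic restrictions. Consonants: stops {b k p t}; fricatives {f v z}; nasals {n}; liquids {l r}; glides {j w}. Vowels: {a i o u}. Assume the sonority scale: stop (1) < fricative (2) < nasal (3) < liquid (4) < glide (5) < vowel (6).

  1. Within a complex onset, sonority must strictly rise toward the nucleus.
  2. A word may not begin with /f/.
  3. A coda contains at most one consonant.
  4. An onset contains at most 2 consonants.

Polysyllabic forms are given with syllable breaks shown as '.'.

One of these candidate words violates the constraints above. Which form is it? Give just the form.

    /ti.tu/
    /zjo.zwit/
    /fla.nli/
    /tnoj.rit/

/fla.nli/

/ti.tu/ — σ1 onset /t/, coda /∅/ ok; σ2 onset /t/, coda /∅/ ok → permitted
/zjo.zwit/ — σ1 onset /zj/ (2→5 rises), coda /∅/ ok; σ2 onset /zw/ (2→5 rises), coda /t/ ok → permitted
/fla.nli/ — violates constraint 2: word begins with /f/ → not permitted
/tnoj.rit/ — σ1 onset /tn/ (1→3 rises), coda /j/ ok; σ2 onset /r/, coda /t/ ok → permitted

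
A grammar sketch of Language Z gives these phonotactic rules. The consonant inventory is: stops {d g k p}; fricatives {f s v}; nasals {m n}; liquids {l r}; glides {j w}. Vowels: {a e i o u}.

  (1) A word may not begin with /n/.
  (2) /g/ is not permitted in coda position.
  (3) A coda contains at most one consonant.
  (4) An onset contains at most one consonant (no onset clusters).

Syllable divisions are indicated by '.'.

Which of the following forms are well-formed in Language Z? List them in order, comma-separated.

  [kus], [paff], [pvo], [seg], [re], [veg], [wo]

[kus] — σ1 onset /k/, coda /s/ ok → well-formed
[paff] — violates constraint 3: syllable 1 coda /ff/ has 2 consonants (> 1) → ill-formed
[pvo] — violates constraint 4: syllable 1 onset /pv/ has 2 consonants (> 1) → ill-formed
[seg] — violates constraint 2: syllable 1 coda contains /g/ → ill-formed
[re] — σ1 onset /r/, coda /∅/ ok → well-formed
[veg] — violates constraint 2: syllable 1 coda contains /g/ → ill-formed
[wo] — σ1 onset /w/, coda /∅/ ok → well-formed

[kus], [re], [wo]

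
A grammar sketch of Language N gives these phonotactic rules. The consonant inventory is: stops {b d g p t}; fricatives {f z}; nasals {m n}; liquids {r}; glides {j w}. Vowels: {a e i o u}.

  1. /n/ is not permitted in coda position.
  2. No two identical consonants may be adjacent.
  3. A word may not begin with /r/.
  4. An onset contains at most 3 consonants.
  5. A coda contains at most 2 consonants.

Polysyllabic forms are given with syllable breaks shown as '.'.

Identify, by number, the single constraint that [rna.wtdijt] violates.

3

[rna.wtdijt]: word begins with /r/.
This is a violation of constraint 3: "A word may not begin with /r/."
The remaining constraints (1, 2, 4, 5) are satisfied.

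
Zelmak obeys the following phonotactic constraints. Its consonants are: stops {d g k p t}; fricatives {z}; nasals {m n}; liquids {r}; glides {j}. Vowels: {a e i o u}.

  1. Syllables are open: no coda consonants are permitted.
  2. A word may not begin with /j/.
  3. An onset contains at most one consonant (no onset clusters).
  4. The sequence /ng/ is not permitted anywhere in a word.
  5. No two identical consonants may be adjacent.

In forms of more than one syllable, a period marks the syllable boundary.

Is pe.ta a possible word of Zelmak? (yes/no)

yes

pe.ta — σ1 onset /p/, coda /∅/ ok; σ2 onset /t/, coda /∅/ ok → well-formed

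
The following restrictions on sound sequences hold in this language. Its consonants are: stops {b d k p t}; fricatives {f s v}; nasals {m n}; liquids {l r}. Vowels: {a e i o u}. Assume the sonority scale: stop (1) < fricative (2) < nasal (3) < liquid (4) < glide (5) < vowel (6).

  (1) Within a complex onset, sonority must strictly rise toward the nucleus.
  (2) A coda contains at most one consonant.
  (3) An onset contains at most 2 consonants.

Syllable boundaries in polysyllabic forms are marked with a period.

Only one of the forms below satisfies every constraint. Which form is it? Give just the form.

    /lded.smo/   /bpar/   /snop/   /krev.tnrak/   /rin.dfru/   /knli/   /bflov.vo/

/lded.smo/ — violates constraint 1: syllable 1 onset /ld/: /l/ (liquid, 4) → /d/ (stop, 1) does not rise → ill-formed
/bpar/ — violates constraint 1: syllable 1 onset /bp/: /b/ (stop, 1) → /p/ (stop, 1) does not rise → ill-formed
/snop/ — σ1 onset /sn/ (2→3 rises), coda /p/ ok → well-formed
/krev.tnrak/ — violates constraint 3: syllable 2 onset /tnr/ has 3 consonants (> 2) → ill-formed
/rin.dfru/ — violates constraint 3: syllable 2 onset /dfr/ has 3 consonants (> 2) → ill-formed
/knli/ — violates constraint 3: syllable 1 onset /knl/ has 3 consonants (> 2) → ill-formed
/bflov.vo/ — violates constraint 3: syllable 1 onset /bfl/ has 3 consonants (> 2) → ill-formed

/snop/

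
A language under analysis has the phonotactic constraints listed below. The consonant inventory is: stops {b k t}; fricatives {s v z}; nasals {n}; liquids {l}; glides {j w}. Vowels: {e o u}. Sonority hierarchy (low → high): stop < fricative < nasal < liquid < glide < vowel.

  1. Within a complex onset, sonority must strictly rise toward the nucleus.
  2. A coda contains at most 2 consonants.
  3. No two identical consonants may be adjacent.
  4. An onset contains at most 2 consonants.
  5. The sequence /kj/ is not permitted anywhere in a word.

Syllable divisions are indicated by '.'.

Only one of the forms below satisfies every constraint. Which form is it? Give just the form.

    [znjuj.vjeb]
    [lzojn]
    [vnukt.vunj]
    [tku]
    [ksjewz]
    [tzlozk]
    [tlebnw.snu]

[znjuj.vjeb] — violates constraint 4: syllable 1 onset /znj/ has 3 consonants (> 2) → phonotactically illegal
[lzojn] — violates constraint 1: syllable 1 onset /lz/: /l/ (liquid, 4) → /z/ (fricative, 2) does not rise → phonotactically illegal
[vnukt.vunj] — σ1 onset /vn/ (2→3 rises), coda /kt/ (2C) ok; σ2 onset /v/, coda /nj/ (2C) ok → phonotactically legal
[tku] — violates constraint 1: syllable 1 onset /tk/: /t/ (stop, 1) → /k/ (stop, 1) does not rise → phonotactically illegal
[ksjewz] — violates constraint 4: syllable 1 onset /ksj/ has 3 consonants (> 2) → phonotactically illegal
[tzlozk] — violates constraint 4: syllable 1 onset /tzl/ has 3 consonants (> 2) → phonotactically illegal
[tlebnw.snu] — violates constraint 2: syllable 1 coda /bnw/ has 3 consonants (> 2) → phonotactically illegal

[vnukt.vunj]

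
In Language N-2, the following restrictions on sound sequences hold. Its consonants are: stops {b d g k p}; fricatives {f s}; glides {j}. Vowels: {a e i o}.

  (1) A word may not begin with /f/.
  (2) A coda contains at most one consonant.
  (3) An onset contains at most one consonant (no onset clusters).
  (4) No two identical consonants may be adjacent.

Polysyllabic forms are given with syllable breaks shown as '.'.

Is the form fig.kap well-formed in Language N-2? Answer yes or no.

no

fig.kap — violates constraint 1: word begins with /f/ → ill-formed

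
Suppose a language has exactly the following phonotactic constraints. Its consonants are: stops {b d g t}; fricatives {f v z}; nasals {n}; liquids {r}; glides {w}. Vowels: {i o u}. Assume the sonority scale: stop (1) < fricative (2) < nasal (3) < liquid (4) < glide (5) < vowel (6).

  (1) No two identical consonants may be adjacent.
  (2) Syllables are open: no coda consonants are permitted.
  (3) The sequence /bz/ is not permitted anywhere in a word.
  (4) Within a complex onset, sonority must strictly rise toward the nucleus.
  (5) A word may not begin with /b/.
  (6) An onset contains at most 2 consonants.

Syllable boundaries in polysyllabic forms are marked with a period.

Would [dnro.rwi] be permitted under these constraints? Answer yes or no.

[dnro.rwi] — violates constraint 6: syllable 1 onset /dnr/ has 3 consonants (> 2) → not permitted

no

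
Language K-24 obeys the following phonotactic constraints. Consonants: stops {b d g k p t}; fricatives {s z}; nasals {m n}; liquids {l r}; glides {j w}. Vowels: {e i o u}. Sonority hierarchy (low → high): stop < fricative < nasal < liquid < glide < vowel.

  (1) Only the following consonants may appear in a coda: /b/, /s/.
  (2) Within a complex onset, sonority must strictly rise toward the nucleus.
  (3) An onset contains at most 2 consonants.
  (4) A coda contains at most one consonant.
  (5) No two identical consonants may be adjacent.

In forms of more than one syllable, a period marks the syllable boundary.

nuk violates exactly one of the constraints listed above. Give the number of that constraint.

1

nuk: syllable 1 coda contains /k/, which is not a licensed coda consonant.
This is a violation of constraint 1: "Only the following consonants may appear in a coda: /b/, /s/."
The remaining constraints (2, 3, 4, 5) are satisfied.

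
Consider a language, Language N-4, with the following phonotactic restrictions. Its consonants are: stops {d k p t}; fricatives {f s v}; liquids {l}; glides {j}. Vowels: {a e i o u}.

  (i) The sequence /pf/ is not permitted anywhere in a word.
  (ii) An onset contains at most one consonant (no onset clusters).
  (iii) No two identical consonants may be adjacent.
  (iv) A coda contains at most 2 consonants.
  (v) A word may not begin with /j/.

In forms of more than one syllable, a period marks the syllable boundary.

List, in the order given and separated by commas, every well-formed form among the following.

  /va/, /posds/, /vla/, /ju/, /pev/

/va/ — σ1 onset /v/, coda /∅/ ok → well-formed
/posds/ — violates constraint (iv): syllable 1 coda /sds/ has 3 consonants (> 2) → ill-formed
/vla/ — violates constraint (ii): syllable 1 onset /vl/ has 2 consonants (> 1) → ill-formed
/ju/ — violates constraint (v): word begins with /j/ → ill-formed
/pev/ — σ1 onset /p/, coda /v/ ok → well-formed

/va/, /pev/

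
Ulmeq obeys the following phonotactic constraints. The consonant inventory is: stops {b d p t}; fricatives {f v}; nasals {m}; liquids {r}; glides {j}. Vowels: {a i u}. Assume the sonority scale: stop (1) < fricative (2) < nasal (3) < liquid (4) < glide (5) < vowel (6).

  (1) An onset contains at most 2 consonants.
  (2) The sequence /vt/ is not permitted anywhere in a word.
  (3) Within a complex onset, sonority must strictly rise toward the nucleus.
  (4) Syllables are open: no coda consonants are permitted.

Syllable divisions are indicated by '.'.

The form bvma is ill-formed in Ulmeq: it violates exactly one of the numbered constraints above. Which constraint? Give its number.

bvma: syllable 1 onset /bvm/ has 3 consonants (> 2).
This is a violation of constraint 1: "An onset contains at most 2 consonants."
The remaining constraints (2, 3, 4) are satisfied.

1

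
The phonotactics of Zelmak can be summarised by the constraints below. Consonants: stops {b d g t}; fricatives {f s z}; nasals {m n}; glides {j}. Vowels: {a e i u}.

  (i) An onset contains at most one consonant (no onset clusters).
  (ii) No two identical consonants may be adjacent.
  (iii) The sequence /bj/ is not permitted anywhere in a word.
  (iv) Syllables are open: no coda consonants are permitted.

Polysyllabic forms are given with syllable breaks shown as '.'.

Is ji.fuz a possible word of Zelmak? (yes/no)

ji.fuz — violates constraint (iv): syllable 2 coda /z/ has 1 consonant (> 0) → ill-formed

no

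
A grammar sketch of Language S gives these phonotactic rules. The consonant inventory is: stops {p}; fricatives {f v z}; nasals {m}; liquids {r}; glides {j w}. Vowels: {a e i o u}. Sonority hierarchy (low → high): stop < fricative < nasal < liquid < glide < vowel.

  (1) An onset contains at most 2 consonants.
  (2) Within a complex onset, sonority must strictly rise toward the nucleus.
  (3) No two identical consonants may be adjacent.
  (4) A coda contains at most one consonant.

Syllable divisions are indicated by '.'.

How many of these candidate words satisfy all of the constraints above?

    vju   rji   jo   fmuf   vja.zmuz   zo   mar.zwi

7

vju — σ1 onset /vj/ (2→5 rises), coda /∅/ ok → phonotactically legal
rji — σ1 onset /rj/ (4→5 rises), coda /∅/ ok → phonotactically legal
jo — σ1 onset /j/, coda /∅/ ok → phonotactically legal
fmuf — σ1 onset /fm/ (2→3 rises), coda /f/ ok → phonotactically legal
vja.zmuz — σ1 onset /vj/ (2→5 rises), coda /∅/ ok; σ2 onset /zm/ (2→3 rises), coda /z/ ok → phonotactically legal
zo — σ1 onset /z/, coda /∅/ ok → phonotactically legal
mar.zwi — σ1 onset /m/, coda /r/ ok; σ2 onset /zw/ (2→5 rises), coda /∅/ ok → phonotactically legal
Phonotactically legal: vju, rji, jo, fmuf, vja.zmuz, zo, mar.zwi → 7.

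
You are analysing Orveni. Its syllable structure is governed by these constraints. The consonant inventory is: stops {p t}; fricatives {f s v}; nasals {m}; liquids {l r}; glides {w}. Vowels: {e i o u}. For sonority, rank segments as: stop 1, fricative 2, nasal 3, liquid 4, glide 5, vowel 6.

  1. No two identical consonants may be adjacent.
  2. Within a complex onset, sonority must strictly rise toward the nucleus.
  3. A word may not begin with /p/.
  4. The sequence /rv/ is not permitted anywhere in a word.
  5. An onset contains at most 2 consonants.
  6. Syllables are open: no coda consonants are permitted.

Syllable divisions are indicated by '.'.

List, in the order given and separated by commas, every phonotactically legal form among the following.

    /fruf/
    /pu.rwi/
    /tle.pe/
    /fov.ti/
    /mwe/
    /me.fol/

/fruf/ — violates constraint 6: syllable 1 coda /f/ has 1 consonant (> 0) → phonotactically illegal
/pu.rwi/ — violates constraint 3: word begins with /p/ → phonotactically illegal
/tle.pe/ — σ1 onset /tl/ (1→4 rises), coda /∅/ ok; σ2 onset /p/, coda /∅/ ok → phonotactically legal
/fov.ti/ — violates constraint 6: syllable 1 coda /v/ has 1 consonant (> 0) → phonotactically illegal
/mwe/ — σ1 onset /mw/ (3→5 rises), coda /∅/ ok → phonotactically legal
/me.fol/ — violates constraint 6: syllable 2 coda /l/ has 1 consonant (> 0) → phonotactically illegal

/tle.pe/, /mwe/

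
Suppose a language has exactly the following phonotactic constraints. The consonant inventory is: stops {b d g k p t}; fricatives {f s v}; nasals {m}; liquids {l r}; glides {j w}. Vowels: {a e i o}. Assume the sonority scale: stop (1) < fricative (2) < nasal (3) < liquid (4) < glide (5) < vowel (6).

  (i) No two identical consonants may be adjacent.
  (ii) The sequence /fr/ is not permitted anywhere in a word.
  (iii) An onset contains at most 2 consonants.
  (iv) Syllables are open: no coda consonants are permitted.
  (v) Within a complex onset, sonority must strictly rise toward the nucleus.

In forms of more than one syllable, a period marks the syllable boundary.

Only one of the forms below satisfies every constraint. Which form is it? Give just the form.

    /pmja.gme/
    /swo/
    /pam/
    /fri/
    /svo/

/swo/

/pmja.gme/ — violates constraint (iii): syllable 1 onset /pmj/ has 3 consonants (> 2) → phonotactically illegal
/swo/ — σ1 onset /sw/ (2→5 rises), coda /∅/ ok → phonotactically legal
/pam/ — violates constraint (iv): syllable 1 coda /m/ has 1 consonant (> 0) → phonotactically illegal
/fri/ — violates constraint (ii): contains banned sequence /fr/ → phonotactically illegal
/svo/ — violates constraint (v): syllable 1 onset /sv/: /s/ (fricative, 2) → /v/ (fricative, 2) does not rise → phonotactically illegal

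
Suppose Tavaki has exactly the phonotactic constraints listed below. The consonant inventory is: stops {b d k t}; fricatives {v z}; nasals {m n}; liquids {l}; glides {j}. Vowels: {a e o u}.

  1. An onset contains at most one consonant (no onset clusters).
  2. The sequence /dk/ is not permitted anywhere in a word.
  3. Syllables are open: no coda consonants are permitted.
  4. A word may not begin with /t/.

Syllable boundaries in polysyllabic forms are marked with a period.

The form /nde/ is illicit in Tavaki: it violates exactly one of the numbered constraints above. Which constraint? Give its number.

1

/nde/: syllable 1 onset /nd/ has 2 consonants (> 1).
This is a violation of constraint 1: "An onset contains at most one consonant (no onset clusters)."
The remaining constraints (2, 3, 4) are satisfied.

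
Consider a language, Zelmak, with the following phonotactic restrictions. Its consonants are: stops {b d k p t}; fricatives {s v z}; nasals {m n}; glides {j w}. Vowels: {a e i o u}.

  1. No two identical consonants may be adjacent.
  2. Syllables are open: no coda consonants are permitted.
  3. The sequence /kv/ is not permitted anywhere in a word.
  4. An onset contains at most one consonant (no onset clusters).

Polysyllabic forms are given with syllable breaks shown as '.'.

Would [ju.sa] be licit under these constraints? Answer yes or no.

[ju.sa] — σ1 onset /j/, coda /∅/ ok; σ2 onset /s/, coda /∅/ ok → licit

yes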